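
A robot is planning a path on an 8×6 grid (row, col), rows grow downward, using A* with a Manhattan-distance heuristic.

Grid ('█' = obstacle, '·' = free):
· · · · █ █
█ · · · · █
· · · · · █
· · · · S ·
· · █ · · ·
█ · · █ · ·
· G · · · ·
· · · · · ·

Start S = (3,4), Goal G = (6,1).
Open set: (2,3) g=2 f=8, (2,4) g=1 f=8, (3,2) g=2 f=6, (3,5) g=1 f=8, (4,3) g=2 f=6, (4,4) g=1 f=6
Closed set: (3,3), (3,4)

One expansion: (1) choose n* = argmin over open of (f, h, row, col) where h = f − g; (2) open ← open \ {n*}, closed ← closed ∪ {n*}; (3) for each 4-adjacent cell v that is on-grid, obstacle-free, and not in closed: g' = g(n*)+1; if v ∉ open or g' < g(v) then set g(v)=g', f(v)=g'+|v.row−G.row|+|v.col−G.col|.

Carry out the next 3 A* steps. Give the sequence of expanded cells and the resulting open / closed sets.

order=[(3,2) → (3,1) → (4,1)]; open=[(2,1) g=4 f=8, (2,2) g=3 f=8, (2,3) g=2 f=8, (2,4) g=1 f=8, (3,0) g=4 f=8, (3,5) g=1 f=8, (4,0) g=5 f=8, (4,3) g=2 f=6, (4,4) g=1 f=6, (5,1) g=5 f=6]; closed=[(3,1), (3,2), (3,3), (3,4), (4,1)]

step 1: expand (3,2) (f=6, h=4) → closed; open now [(2,2) g=3 f=8, (2,3) g=2 f=8, (2,4) g=1 f=8, (3,1) g=3 f=6, (3,5) g=1 f=8, (4,3) g=2 f=6, (4,4) g=1 f=6]
step 2: expand (3,1) (f=6, h=3) → closed; open now [(2,1) g=4 f=8, (2,2) g=3 f=8, (2,3) g=2 f=8, (2,4) g=1 f=8, (3,0) g=4 f=8, (3,5) g=1 f=8, (4,1) g=4 f=6, (4,3) g=2 f=6, (4,4) g=1 f=6]
step 3: expand (4,1) (f=6, h=2) → closed; open now [(2,1) g=4 f=8, (2,2) g=3 f=8, (2,3) g=2 f=8, (2,4) g=1 f=8, (3,0) g=4 f=8, (3,5) g=1 f=8, (4,0) g=5 f=8, (4,3) g=2 f=6, (4,4) g=1 f=6, (5,1) g=5 f=6]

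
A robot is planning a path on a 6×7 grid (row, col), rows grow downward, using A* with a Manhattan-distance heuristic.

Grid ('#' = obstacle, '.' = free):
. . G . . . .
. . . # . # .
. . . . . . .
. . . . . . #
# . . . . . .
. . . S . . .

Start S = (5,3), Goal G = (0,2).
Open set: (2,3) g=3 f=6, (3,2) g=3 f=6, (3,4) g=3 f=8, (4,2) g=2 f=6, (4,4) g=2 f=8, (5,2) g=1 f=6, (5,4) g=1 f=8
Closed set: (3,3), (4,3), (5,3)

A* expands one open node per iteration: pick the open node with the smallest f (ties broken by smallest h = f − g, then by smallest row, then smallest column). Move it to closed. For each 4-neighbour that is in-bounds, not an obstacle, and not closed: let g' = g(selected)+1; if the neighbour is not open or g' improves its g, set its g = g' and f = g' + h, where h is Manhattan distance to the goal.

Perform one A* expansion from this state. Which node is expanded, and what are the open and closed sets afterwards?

step 1: expand (2,3) (f=6, h=3) → closed; open now [(2,2) g=4 f=6, (2,4) g=4 f=8, (3,2) g=3 f=6, (3,4) g=3 f=8, (4,2) g=2 f=6, (4,4) g=2 f=8, (5,2) g=1 f=6, (5,4) g=1 f=8]

expanded=(2,3); open=[(2,2) g=4 f=6, (2,4) g=4 f=8, (3,2) g=3 f=6, (3,4) g=3 f=8, (4,2) g=2 f=6, (4,4) g=2 f=8, (5,2) g=1 f=6, (5,4) g=1 f=8]; closed=[(2,3), (3,3), (4,3), (5,3)]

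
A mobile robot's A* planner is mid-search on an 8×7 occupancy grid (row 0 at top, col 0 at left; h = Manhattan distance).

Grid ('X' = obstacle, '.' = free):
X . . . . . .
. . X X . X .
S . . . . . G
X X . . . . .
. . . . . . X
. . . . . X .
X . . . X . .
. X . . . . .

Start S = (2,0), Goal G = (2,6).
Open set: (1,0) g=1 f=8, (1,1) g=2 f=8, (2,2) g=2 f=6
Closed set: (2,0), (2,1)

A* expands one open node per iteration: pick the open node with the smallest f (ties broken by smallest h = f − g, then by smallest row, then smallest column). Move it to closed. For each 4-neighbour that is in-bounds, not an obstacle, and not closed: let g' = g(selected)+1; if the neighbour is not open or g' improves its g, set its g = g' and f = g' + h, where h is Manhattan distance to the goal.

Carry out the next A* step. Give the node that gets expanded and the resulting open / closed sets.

step 1: expand (2,2) (f=6, h=4) → closed; open now [(1,0) g=1 f=8, (1,1) g=2 f=8, (2,3) g=3 f=6, (3,2) g=3 f=8]

expanded=(2,2); open=[(1,0) g=1 f=8, (1,1) g=2 f=8, (2,3) g=3 f=6, (3,2) g=3 f=8]; closed=[(2,0), (2,1), (2,2)]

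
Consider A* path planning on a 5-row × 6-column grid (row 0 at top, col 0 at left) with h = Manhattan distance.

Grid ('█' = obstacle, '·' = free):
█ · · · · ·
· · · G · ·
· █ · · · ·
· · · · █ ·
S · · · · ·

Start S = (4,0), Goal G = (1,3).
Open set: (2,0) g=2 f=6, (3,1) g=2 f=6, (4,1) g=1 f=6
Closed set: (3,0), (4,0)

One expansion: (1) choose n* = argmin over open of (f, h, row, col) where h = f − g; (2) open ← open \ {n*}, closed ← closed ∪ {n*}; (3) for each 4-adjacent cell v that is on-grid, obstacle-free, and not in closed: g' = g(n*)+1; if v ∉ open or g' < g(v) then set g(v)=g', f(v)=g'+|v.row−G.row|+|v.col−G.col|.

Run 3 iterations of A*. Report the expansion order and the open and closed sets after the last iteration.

order=[(2,0) → (1,0) → (1,1)]; open=[(0,1) g=5 f=8, (1,2) g=5 f=6, (3,1) g=2 f=6, (4,1) g=1 f=6]; closed=[(1,0), (1,1), (2,0), (3,0), (4,0)]

step 1: expand (2,0) (f=6, h=4) → closed; open now [(1,0) g=3 f=6, (3,1) g=2 f=6, (4,1) g=1 f=6]
step 2: expand (1,0) (f=6, h=3) → closed; open now [(1,1) g=4 f=6, (3,1) g=2 f=6, (4,1) g=1 f=6]
step 3: expand (1,1) (f=6, h=2) → closed; open now [(0,1) g=5 f=8, (1,2) g=5 f=6, (3,1) g=2 f=6, (4,1) g=1 f=6]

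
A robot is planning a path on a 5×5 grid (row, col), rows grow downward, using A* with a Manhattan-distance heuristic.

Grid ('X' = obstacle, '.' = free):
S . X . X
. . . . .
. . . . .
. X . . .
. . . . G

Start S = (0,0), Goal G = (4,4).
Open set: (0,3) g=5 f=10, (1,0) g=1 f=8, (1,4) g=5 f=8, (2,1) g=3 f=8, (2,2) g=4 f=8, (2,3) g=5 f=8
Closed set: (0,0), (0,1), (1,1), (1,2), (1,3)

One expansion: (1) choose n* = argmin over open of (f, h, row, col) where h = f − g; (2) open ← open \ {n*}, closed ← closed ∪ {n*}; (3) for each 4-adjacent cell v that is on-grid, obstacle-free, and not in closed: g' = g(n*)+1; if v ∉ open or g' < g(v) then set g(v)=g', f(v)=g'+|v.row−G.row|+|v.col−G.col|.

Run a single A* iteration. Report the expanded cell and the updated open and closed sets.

step 1: expand (1,4) (f=8, h=3) → closed; open now [(0,3) g=5 f=10, (1,0) g=1 f=8, (2,1) g=3 f=8, (2,2) g=4 f=8, (2,3) g=5 f=8, (2,4) g=6 f=8]

expanded=(1,4); open=[(0,3) g=5 f=10, (1,0) g=1 f=8, (2,1) g=3 f=8, (2,2) g=4 f=8, (2,3) g=5 f=8, (2,4) g=6 f=8]; closed=[(0,0), (0,1), (1,1), (1,2), (1,3), (1,4)]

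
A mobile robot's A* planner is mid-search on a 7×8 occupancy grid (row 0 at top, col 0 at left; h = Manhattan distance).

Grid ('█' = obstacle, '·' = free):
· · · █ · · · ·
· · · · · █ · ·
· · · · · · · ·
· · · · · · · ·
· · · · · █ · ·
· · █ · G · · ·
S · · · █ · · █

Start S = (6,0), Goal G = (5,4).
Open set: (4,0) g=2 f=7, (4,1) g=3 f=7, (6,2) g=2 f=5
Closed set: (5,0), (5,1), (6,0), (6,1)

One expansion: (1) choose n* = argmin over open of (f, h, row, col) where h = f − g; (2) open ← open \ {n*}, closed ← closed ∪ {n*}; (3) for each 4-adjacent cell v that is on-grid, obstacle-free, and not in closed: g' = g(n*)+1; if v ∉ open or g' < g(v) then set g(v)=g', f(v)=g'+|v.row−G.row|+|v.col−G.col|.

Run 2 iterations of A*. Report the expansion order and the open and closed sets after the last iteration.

order=[(6,2) → (6,3)]; open=[(4,0) g=2 f=7, (4,1) g=3 f=7, (5,3) g=4 f=5]; closed=[(5,0), (5,1), (6,0), (6,1), (6,2), (6,3)]

step 1: expand (6,2) (f=5, h=3) → closed; open now [(4,0) g=2 f=7, (4,1) g=3 f=7, (6,3) g=3 f=5]
step 2: expand (6,3) (f=5, h=2) → closed; open now [(4,0) g=2 f=7, (4,1) g=3 f=7, (5,3) g=4 f=5]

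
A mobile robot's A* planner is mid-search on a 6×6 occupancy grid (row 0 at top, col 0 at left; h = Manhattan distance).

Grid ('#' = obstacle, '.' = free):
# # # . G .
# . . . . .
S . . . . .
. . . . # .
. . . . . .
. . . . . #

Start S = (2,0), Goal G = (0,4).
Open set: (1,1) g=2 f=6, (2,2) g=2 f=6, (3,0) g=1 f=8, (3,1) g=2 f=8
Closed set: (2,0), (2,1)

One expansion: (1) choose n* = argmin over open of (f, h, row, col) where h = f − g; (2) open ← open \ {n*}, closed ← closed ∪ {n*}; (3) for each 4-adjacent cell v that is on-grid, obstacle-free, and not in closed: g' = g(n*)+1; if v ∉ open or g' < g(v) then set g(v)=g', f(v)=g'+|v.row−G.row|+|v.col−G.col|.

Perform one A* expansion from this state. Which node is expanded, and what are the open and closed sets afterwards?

step 1: expand (1,1) (f=6, h=4) → closed; open now [(1,2) g=3 f=6, (2,2) g=2 f=6, (3,0) g=1 f=8, (3,1) g=2 f=8]

expanded=(1,1); open=[(1,2) g=3 f=6, (2,2) g=2 f=6, (3,0) g=1 f=8, (3,1) g=2 f=8]; closed=[(1,1), (2,0), (2,1)]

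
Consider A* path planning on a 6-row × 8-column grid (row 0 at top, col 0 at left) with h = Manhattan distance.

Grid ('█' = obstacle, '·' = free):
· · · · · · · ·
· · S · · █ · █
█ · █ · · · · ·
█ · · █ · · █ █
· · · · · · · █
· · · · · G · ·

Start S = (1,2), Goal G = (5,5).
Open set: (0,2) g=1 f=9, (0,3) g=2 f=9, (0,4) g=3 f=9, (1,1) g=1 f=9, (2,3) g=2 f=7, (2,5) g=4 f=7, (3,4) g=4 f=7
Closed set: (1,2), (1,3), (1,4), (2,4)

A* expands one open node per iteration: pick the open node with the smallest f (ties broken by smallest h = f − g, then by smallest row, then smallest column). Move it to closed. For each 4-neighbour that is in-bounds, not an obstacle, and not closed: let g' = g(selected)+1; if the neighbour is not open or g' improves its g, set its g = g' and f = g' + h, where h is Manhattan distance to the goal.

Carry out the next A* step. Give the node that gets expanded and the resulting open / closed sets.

step 1: expand (2,5) (f=7, h=3) → closed; open now [(0,2) g=1 f=9, (0,3) g=2 f=9, (0,4) g=3 f=9, (1,1) g=1 f=9, (2,3) g=2 f=7, (2,6) g=5 f=9, (3,4) g=4 f=7, (3,5) g=5 f=7]

expanded=(2,5); open=[(0,2) g=1 f=9, (0,3) g=2 f=9, (0,4) g=3 f=9, (1,1) g=1 f=9, (2,3) g=2 f=7, (2,6) g=5 f=9, (3,4) g=4 f=7, (3,5) g=5 f=7]; closed=[(1,2), (1,3), (1,4), (2,4), (2,5)]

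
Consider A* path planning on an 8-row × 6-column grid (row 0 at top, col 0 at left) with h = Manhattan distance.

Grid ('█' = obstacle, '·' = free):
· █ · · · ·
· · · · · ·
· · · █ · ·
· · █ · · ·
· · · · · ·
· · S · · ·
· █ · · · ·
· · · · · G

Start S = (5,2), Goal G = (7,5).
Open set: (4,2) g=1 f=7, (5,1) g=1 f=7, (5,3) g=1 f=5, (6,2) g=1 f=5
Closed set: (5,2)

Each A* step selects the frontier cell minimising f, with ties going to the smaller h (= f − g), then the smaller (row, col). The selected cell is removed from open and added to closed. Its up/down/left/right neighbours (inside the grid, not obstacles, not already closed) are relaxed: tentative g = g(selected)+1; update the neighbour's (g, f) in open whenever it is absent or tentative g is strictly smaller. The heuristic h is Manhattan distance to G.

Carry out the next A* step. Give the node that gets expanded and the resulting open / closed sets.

step 1: expand (5,3) (f=5, h=4) → closed; open now [(4,2) g=1 f=7, (4,3) g=2 f=7, (5,1) g=1 f=7, (5,4) g=2 f=5, (6,2) g=1 f=5, (6,3) g=2 f=5]

expanded=(5,3); open=[(4,2) g=1 f=7, (4,3) g=2 f=7, (5,1) g=1 f=7, (5,4) g=2 f=5, (6,2) g=1 f=5, (6,3) g=2 f=5]; closed=[(5,2), (5,3)]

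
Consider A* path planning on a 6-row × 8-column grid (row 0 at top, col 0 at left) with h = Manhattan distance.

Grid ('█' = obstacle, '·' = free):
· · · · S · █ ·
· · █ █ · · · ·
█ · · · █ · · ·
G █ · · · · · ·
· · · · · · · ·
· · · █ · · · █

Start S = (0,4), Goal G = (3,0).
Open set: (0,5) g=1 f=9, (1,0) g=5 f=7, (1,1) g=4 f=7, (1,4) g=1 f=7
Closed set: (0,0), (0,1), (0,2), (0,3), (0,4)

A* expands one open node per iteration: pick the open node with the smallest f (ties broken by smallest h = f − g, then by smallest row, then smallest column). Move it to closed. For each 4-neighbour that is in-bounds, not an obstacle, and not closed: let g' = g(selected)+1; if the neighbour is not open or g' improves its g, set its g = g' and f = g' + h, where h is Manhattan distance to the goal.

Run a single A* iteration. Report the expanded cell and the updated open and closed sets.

step 1: expand (1,0) (f=7, h=2) → closed; open now [(0,5) g=1 f=9, (1,1) g=4 f=7, (1,4) g=1 f=7]

expanded=(1,0); open=[(0,5) g=1 f=9, (1,1) g=4 f=7, (1,4) g=1 f=7]; closed=[(0,0), (0,1), (0,2), (0,3), (0,4), (1,0)]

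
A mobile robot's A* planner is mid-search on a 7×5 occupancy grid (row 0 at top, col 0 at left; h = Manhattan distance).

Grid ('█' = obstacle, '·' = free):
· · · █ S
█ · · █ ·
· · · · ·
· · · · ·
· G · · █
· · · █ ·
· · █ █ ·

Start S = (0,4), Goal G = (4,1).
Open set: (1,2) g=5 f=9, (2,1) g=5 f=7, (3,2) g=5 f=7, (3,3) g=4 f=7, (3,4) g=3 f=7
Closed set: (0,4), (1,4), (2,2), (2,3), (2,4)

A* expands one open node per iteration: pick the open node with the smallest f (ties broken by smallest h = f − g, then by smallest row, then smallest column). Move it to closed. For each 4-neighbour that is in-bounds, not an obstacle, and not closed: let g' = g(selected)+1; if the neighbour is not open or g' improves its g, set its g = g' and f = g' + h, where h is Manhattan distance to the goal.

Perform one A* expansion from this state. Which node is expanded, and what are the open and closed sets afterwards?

step 1: expand (2,1) (f=7, h=2) → closed; open now [(1,1) g=6 f=9, (1,2) g=5 f=9, (2,0) g=6 f=9, (3,1) g=6 f=7, (3,2) g=5 f=7, (3,3) g=4 f=7, (3,4) g=3 f=7]

expanded=(2,1); open=[(1,1) g=6 f=9, (1,2) g=5 f=9, (2,0) g=6 f=9, (3,1) g=6 f=7, (3,2) g=5 f=7, (3,3) g=4 f=7, (3,4) g=3 f=7]; closed=[(0,4), (1,4), (2,1), (2,2), (2,3), (2,4)]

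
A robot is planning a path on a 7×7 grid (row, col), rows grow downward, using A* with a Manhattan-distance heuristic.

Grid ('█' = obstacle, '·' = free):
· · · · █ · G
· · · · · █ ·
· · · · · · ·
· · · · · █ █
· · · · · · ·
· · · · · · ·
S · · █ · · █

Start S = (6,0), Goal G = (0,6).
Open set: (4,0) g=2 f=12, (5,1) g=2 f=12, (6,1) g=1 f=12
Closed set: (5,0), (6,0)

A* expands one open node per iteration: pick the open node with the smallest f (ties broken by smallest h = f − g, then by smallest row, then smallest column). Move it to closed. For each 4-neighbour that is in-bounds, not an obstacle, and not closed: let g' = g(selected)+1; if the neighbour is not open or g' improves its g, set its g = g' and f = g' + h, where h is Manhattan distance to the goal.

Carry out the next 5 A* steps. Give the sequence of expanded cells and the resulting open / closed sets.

step 1: expand (4,0) (f=12, h=10) → closed; open now [(3,0) g=3 f=12, (4,1) g=3 f=12, (5,1) g=2 f=12, (6,1) g=1 f=12]
step 2: expand (3,0) (f=12, h=9) → closed; open now [(2,0) g=4 f=12, (3,1) g=4 f=12, (4,1) g=3 f=12, (5,1) g=2 f=12, (6,1) g=1 f=12]
step 3: expand (2,0) (f=12, h=8) → closed; open now [(1,0) g=5 f=12, (2,1) g=5 f=12, (3,1) g=4 f=12, (4,1) g=3 f=12, (5,1) g=2 f=12, (6,1) g=1 f=12]
step 4: expand (1,0) (f=12, h=7) → closed; open now [(0,0) g=6 f=12, (1,1) g=6 f=12, (2,1) g=5 f=12, (3,1) g=4 f=12, (4,1) g=3 f=12, (5,1) g=2 f=12, (6,1) g=1 f=12]
step 5: expand (0,0) (f=12, h=6) → closed; open now [(0,1) g=7 f=12, (1,1) g=6 f=12, (2,1) g=5 f=12, (3,1) g=4 f=12, (4,1) g=3 f=12, (5,1) g=2 f=12, (6,1) g=1 f=12]

order=[(4,0) → (3,0) → (2,0) → (1,0) → (0,0)]; open=[(0,1) g=7 f=12, (1,1) g=6 f=12, (2,1) g=5 f=12, (3,1) g=4 f=12, (4,1) g=3 f=12, (5,1) g=2 f=12, (6,1) g=1 f=12]; closed=[(0,0), (1,0), (2,0), (3,0), (4,0), (5,0), (6,0)]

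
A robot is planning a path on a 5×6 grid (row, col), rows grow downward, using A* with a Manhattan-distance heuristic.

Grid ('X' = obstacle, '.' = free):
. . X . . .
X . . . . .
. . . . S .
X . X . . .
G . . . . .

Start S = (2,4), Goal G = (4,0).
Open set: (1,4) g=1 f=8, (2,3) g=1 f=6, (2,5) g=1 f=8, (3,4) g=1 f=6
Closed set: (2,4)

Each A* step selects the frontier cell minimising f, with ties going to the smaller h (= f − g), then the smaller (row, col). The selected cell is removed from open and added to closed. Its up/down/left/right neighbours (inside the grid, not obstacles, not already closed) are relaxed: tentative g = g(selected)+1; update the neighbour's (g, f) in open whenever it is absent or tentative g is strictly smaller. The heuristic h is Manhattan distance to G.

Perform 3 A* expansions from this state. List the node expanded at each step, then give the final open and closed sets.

order=[(2,3) → (2,2) → (2,1)]; open=[(1,1) g=4 f=8, (1,2) g=3 f=8, (1,3) g=2 f=8, (1,4) g=1 f=8, (2,0) g=4 f=6, (2,5) g=1 f=8, (3,1) g=4 f=6, (3,3) g=2 f=6, (3,4) g=1 f=6]; closed=[(2,1), (2,2), (2,3), (2,4)]

step 1: expand (2,3) (f=6, h=5) → closed; open now [(1,3) g=2 f=8, (1,4) g=1 f=8, (2,2) g=2 f=6, (2,5) g=1 f=8, (3,3) g=2 f=6, (3,4) g=1 f=6]
step 2: expand (2,2) (f=6, h=4) → closed; open now [(1,2) g=3 f=8, (1,3) g=2 f=8, (1,4) g=1 f=8, (2,1) g=3 f=6, (2,5) g=1 f=8, (3,3) g=2 f=6, (3,4) g=1 f=6]
step 3: expand (2,1) (f=6, h=3) → closed; open now [(1,1) g=4 f=8, (1,2) g=3 f=8, (1,3) g=2 f=8, (1,4) g=1 f=8, (2,0) g=4 f=6, (2,5) g=1 f=8, (3,1) g=4 f=6, (3,3) g=2 f=6, (3,4) g=1 f=6]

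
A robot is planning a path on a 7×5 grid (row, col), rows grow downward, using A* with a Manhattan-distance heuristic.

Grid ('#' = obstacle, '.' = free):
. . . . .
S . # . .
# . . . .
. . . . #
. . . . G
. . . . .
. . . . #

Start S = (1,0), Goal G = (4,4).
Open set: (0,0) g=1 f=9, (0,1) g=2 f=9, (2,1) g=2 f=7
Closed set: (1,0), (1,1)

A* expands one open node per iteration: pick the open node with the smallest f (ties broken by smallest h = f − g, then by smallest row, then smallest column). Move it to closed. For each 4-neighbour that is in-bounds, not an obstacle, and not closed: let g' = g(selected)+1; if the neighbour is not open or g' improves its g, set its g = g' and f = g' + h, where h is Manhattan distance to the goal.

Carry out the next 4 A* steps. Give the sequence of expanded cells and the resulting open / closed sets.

step 1: expand (2,1) (f=7, h=5) → closed; open now [(0,0) g=1 f=9, (0,1) g=2 f=9, (2,2) g=3 f=7, (3,1) g=3 f=7]
step 2: expand (2,2) (f=7, h=4) → closed; open now [(0,0) g=1 f=9, (0,1) g=2 f=9, (2,3) g=4 f=7, (3,1) g=3 f=7, (3,2) g=4 f=7]
step 3: expand (2,3) (f=7, h=3) → closed; open now [(0,0) g=1 f=9, (0,1) g=2 f=9, (1,3) g=5 f=9, (2,4) g=5 f=7, (3,1) g=3 f=7, (3,2) g=4 f=7, (3,3) g=5 f=7]
step 4: expand (2,4) (f=7, h=2) → closed; open now [(0,0) g=1 f=9, (0,1) g=2 f=9, (1,3) g=5 f=9, (1,4) g=6 f=9, (3,1) g=3 f=7, (3,2) g=4 f=7, (3,3) g=5 f=7]

order=[(2,1) → (2,2) → (2,3) → (2,4)]; open=[(0,0) g=1 f=9, (0,1) g=2 f=9, (1,3) g=5 f=9, (1,4) g=6 f=9, (3,1) g=3 f=7, (3,2) g=4 f=7, (3,3) g=5 f=7]; closed=[(1,0), (1,1), (2,1), (2,2), (2,3), (2,4)]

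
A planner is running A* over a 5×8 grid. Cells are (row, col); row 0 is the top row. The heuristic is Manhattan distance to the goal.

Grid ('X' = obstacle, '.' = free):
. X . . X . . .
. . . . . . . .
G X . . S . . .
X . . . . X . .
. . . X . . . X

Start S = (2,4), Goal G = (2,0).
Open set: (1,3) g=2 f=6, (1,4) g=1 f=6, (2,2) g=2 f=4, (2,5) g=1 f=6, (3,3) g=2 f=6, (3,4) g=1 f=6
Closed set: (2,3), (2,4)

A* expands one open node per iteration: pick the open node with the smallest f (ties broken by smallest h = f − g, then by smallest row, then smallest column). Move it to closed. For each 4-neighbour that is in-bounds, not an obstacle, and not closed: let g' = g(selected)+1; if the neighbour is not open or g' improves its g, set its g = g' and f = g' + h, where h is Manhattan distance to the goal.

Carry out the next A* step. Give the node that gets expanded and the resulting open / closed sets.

expanded=(2,2); open=[(1,2) g=3 f=6, (1,3) g=2 f=6, (1,4) g=1 f=6, (2,5) g=1 f=6, (3,2) g=3 f=6, (3,3) g=2 f=6, (3,4) g=1 f=6]; closed=[(2,2), (2,3), (2,4)]

step 1: expand (2,2) (f=4, h=2) → closed; open now [(1,2) g=3 f=6, (1,3) g=2 f=6, (1,4) g=1 f=6, (2,5) g=1 f=6, (3,2) g=3 f=6, (3,3) g=2 f=6, (3,4) g=1 f=6]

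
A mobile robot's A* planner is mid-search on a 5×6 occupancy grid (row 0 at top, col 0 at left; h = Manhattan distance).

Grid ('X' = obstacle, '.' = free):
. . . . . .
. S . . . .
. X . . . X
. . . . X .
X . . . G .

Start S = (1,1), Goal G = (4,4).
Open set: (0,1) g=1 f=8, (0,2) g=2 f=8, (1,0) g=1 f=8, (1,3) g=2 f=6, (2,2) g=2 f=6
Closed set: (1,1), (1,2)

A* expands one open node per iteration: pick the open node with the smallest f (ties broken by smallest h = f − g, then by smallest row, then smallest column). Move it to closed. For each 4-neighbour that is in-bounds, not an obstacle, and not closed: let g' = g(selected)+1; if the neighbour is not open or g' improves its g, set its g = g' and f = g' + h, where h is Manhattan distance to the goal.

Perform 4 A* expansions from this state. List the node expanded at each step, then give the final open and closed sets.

order=[(1,3) → (1,4) → (2,4) → (2,3)]; open=[(0,1) g=1 f=8, (0,2) g=2 f=8, (0,3) g=3 f=8, (0,4) g=4 f=8, (1,0) g=1 f=8, (1,5) g=4 f=8, (2,2) g=2 f=6, (3,3) g=4 f=6]; closed=[(1,1), (1,2), (1,3), (1,4), (2,3), (2,4)]

step 1: expand (1,3) (f=6, h=4) → closed; open now [(0,1) g=1 f=8, (0,2) g=2 f=8, (0,3) g=3 f=8, (1,0) g=1 f=8, (1,4) g=3 f=6, (2,2) g=2 f=6, (2,3) g=3 f=6]
step 2: expand (1,4) (f=6, h=3) → closed; open now [(0,1) g=1 f=8, (0,2) g=2 f=8, (0,3) g=3 f=8, (0,4) g=4 f=8, (1,0) g=1 f=8, (1,5) g=4 f=8, (2,2) g=2 f=6, (2,3) g=3 f=6, (2,4) g=4 f=6]
step 3: expand (2,4) (f=6, h=2) → closed; open now [(0,1) g=1 f=8, (0,2) g=2 f=8, (0,3) g=3 f=8, (0,4) g=4 f=8, (1,0) g=1 f=8, (1,5) g=4 f=8, (2,2) g=2 f=6, (2,3) g=3 f=6]
step 4: expand (2,3) (f=6, h=3) → closed; open now [(0,1) g=1 f=8, (0,2) g=2 f=8, (0,3) g=3 f=8, (0,4) g=4 f=8, (1,0) g=1 f=8, (1,5) g=4 f=8, (2,2) g=2 f=6, (3,3) g=4 f=6]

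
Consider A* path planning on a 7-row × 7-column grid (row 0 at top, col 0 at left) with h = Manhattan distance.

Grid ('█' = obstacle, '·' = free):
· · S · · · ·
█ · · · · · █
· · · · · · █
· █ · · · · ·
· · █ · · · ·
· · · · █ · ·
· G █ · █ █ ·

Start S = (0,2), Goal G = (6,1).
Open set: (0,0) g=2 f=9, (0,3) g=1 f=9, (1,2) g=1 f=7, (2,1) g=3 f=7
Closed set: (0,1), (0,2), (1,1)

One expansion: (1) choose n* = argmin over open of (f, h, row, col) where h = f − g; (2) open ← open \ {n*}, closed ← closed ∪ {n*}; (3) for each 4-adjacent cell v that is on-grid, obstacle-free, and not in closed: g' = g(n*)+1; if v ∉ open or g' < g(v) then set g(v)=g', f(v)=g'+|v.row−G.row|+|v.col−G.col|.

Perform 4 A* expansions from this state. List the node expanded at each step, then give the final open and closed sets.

order=[(2,1) → (1,2) → (2,2) → (3,2)]; open=[(0,0) g=2 f=9, (0,3) g=1 f=9, (1,3) g=2 f=9, (2,0) g=4 f=9, (2,3) g=3 f=9, (3,3) g=4 f=9]; closed=[(0,1), (0,2), (1,1), (1,2), (2,1), (2,2), (3,2)]

step 1: expand (2,1) (f=7, h=4) → closed; open now [(0,0) g=2 f=9, (0,3) g=1 f=9, (1,2) g=1 f=7, (2,0) g=4 f=9, (2,2) g=4 f=9]
step 2: expand (1,2) (f=7, h=6) → closed; open now [(0,0) g=2 f=9, (0,3) g=1 f=9, (1,3) g=2 f=9, (2,0) g=4 f=9, (2,2) g=2 f=7]
step 3: expand (2,2) (f=7, h=5) → closed; open now [(0,0) g=2 f=9, (0,3) g=1 f=9, (1,3) g=2 f=9, (2,0) g=4 f=9, (2,3) g=3 f=9, (3,2) g=3 f=7]
step 4: expand (3,2) (f=7, h=4) → closed; open now [(0,0) g=2 f=9, (0,3) g=1 f=9, (1,3) g=2 f=9, (2,0) g=4 f=9, (2,3) g=3 f=9, (3,3) g=4 f=9]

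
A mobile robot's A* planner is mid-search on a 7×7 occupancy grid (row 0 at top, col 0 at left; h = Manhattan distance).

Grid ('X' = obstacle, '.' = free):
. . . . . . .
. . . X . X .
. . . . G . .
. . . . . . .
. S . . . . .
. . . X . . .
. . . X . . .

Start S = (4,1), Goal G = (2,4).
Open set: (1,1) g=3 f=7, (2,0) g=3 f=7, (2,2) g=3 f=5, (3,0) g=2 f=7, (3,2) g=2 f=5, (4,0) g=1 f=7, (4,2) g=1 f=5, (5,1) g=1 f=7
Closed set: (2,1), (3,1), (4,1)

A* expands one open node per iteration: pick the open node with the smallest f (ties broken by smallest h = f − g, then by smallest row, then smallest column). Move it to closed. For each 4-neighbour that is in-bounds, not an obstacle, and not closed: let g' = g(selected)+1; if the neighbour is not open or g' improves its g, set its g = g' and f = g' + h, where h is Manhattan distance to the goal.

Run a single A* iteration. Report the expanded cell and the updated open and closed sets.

step 1: expand (2,2) (f=5, h=2) → closed; open now [(1,1) g=3 f=7, (1,2) g=4 f=7, (2,0) g=3 f=7, (2,3) g=4 f=5, (3,0) g=2 f=7, (3,2) g=2 f=5, (4,0) g=1 f=7, (4,2) g=1 f=5, (5,1) g=1 f=7]

expanded=(2,2); open=[(1,1) g=3 f=7, (1,2) g=4 f=7, (2,0) g=3 f=7, (2,3) g=4 f=5, (3,0) g=2 f=7, (3,2) g=2 f=5, (4,0) g=1 f=7, (4,2) g=1 f=5, (5,1) g=1 f=7]; closed=[(2,1), (2,2), (3,1), (4,1)]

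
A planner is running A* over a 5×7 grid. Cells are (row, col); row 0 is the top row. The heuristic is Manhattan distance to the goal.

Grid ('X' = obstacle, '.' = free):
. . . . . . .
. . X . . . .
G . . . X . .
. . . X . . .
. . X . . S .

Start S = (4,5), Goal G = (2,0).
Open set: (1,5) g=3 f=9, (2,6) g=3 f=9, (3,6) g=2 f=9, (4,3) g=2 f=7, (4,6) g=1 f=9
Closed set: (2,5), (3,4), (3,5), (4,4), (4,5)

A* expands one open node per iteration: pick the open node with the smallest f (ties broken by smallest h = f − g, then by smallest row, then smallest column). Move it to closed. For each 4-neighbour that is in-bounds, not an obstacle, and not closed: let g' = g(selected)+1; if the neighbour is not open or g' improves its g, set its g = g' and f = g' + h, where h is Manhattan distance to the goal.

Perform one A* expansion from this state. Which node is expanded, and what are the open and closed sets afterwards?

step 1: expand (4,3) (f=7, h=5) → closed; open now [(1,5) g=3 f=9, (2,6) g=3 f=9, (3,6) g=2 f=9, (4,6) g=1 f=9]

expanded=(4,3); open=[(1,5) g=3 f=9, (2,6) g=3 f=9, (3,6) g=2 f=9, (4,6) g=1 f=9]; closed=[(2,5), (3,4), (3,5), (4,3), (4,4), (4,5)]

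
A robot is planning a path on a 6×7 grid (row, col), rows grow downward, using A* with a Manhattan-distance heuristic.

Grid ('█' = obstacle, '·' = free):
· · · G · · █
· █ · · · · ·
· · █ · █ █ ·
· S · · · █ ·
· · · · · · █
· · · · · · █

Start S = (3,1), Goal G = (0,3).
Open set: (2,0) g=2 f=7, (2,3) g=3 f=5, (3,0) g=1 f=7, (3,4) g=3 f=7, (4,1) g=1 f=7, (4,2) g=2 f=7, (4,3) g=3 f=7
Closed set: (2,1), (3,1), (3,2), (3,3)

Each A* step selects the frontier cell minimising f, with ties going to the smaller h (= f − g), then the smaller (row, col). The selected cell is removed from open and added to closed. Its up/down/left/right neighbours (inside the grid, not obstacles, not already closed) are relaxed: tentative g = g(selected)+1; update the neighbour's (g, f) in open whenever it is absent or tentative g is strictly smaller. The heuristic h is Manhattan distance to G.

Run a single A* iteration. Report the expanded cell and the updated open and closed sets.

step 1: expand (2,3) (f=5, h=2) → closed; open now [(1,3) g=4 f=5, (2,0) g=2 f=7, (3,0) g=1 f=7, (3,4) g=3 f=7, (4,1) g=1 f=7, (4,2) g=2 f=7, (4,3) g=3 f=7]

expanded=(2,3); open=[(1,3) g=4 f=5, (2,0) g=2 f=7, (3,0) g=1 f=7, (3,4) g=3 f=7, (4,1) g=1 f=7, (4,2) g=2 f=7, (4,3) g=3 f=7]; closed=[(2,1), (2,3), (3,1), (3,2), (3,3)]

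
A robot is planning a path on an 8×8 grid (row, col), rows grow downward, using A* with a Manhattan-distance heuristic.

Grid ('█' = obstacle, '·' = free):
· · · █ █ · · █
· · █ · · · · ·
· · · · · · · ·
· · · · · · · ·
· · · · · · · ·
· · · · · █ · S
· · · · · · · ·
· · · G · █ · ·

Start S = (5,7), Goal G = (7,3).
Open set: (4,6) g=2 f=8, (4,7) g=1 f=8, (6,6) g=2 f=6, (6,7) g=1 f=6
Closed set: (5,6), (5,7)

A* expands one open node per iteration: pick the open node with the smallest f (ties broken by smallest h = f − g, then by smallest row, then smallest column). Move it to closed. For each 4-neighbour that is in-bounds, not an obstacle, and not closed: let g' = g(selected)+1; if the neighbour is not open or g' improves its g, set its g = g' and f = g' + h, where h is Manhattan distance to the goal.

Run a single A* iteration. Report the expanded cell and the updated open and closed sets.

step 1: expand (6,6) (f=6, h=4) → closed; open now [(4,6) g=2 f=8, (4,7) g=1 f=8, (6,5) g=3 f=6, (6,7) g=1 f=6, (7,6) g=3 f=6]

expanded=(6,6); open=[(4,6) g=2 f=8, (4,7) g=1 f=8, (6,5) g=3 f=6, (6,7) g=1 f=6, (7,6) g=3 f=6]; closed=[(5,6), (5,7), (6,6)]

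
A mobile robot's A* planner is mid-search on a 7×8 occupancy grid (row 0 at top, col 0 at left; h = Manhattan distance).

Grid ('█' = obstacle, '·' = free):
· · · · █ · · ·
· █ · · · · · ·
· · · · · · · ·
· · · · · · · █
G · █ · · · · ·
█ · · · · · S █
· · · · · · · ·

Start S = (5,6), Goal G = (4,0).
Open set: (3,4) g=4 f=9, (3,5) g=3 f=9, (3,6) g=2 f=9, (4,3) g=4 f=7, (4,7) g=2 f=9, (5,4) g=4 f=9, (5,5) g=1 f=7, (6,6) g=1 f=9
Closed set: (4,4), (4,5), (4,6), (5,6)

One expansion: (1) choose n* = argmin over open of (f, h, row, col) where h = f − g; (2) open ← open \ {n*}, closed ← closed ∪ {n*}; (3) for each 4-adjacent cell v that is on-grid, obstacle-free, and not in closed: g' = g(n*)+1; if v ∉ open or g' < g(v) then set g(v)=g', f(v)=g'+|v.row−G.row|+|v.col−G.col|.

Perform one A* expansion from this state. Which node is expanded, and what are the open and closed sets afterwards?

step 1: expand (4,3) (f=7, h=3) → closed; open now [(3,3) g=5 f=9, (3,4) g=4 f=9, (3,5) g=3 f=9, (3,6) g=2 f=9, (4,7) g=2 f=9, (5,3) g=5 f=9, (5,4) g=4 f=9, (5,5) g=1 f=7, (6,6) g=1 f=9]

expanded=(4,3); open=[(3,3) g=5 f=9, (3,4) g=4 f=9, (3,5) g=3 f=9, (3,6) g=2 f=9, (4,7) g=2 f=9, (5,3) g=5 f=9, (5,4) g=4 f=9, (5,5) g=1 f=7, (6,6) g=1 f=9]; closed=[(4,3), (4,4), (4,5), (4,6), (5,6)]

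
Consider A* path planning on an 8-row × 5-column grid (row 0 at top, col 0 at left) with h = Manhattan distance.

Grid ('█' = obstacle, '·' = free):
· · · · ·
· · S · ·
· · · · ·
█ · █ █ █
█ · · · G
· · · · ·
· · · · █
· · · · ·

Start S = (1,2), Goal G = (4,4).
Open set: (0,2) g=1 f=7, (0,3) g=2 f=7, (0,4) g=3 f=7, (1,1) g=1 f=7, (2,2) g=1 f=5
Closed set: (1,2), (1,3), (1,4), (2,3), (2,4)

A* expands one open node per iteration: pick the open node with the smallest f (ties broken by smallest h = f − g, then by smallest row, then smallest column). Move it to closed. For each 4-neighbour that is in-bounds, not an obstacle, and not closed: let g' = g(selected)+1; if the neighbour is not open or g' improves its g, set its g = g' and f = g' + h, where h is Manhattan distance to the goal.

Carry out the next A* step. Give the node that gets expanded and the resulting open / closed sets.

step 1: expand (2,2) (f=5, h=4) → closed; open now [(0,2) g=1 f=7, (0,3) g=2 f=7, (0,4) g=3 f=7, (1,1) g=1 f=7, (2,1) g=2 f=7]

expanded=(2,2); open=[(0,2) g=1 f=7, (0,3) g=2 f=7, (0,4) g=3 f=7, (1,1) g=1 f=7, (2,1) g=2 f=7]; closed=[(1,2), (1,3), (1,4), (2,2), (2,3), (2,4)]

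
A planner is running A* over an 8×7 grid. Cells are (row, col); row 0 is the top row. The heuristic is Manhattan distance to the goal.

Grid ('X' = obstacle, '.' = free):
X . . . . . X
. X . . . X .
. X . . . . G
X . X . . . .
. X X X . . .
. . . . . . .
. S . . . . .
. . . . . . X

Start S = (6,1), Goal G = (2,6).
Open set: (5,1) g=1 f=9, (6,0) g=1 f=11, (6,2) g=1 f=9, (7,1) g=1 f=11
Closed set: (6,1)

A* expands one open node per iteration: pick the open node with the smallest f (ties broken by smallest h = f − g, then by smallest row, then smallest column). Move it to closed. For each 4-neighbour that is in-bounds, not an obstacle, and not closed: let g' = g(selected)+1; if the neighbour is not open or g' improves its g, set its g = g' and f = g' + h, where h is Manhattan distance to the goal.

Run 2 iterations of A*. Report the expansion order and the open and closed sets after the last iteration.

step 1: expand (5,1) (f=9, h=8) → closed; open now [(5,0) g=2 f=11, (5,2) g=2 f=9, (6,0) g=1 f=11, (6,2) g=1 f=9, (7,1) g=1 f=11]
step 2: expand (5,2) (f=9, h=7) → closed; open now [(5,0) g=2 f=11, (5,3) g=3 f=9, (6,0) g=1 f=11, (6,2) g=1 f=9, (7,1) g=1 f=11]

order=[(5,1) → (5,2)]; open=[(5,0) g=2 f=11, (5,3) g=3 f=9, (6,0) g=1 f=11, (6,2) g=1 f=9, (7,1) g=1 f=11]; closed=[(5,1), (5,2), (6,1)]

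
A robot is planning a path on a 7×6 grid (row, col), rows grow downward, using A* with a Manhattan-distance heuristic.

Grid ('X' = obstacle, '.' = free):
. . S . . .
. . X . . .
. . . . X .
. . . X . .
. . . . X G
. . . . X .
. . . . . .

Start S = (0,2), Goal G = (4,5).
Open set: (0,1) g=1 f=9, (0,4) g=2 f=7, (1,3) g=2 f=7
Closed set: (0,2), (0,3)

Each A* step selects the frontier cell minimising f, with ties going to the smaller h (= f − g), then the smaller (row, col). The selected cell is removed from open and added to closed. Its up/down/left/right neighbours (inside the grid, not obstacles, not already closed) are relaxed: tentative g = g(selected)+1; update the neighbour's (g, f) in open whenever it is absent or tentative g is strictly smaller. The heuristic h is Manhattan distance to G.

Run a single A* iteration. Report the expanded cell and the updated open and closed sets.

expanded=(0,4); open=[(0,1) g=1 f=9, (0,5) g=3 f=7, (1,3) g=2 f=7, (1,4) g=3 f=7]; closed=[(0,2), (0,3), (0,4)]

step 1: expand (0,4) (f=7, h=5) → closed; open now [(0,1) g=1 f=9, (0,5) g=3 f=7, (1,3) g=2 f=7, (1,4) g=3 f=7]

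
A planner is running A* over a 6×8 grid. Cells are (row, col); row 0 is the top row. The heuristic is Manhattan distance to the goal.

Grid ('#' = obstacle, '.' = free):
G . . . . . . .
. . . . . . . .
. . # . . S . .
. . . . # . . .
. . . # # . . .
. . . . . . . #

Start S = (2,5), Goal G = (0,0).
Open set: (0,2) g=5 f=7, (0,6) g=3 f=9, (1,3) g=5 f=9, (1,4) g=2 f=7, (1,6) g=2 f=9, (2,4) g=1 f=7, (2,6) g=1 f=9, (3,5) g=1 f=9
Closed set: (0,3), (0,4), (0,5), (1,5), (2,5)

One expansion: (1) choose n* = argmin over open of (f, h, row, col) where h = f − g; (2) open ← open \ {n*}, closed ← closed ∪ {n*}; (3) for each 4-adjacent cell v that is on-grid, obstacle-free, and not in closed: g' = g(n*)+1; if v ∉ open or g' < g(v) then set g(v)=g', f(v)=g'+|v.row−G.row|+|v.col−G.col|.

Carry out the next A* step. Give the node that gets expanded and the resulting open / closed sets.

step 1: expand (0,2) (f=7, h=2) → closed; open now [(0,1) g=6 f=7, (0,6) g=3 f=9, (1,2) g=6 f=9, (1,3) g=5 f=9, (1,4) g=2 f=7, (1,6) g=2 f=9, (2,4) g=1 f=7, (2,6) g=1 f=9, (3,5) g=1 f=9]

expanded=(0,2); open=[(0,1) g=6 f=7, (0,6) g=3 f=9, (1,2) g=6 f=9, (1,3) g=5 f=9, (1,4) g=2 f=7, (1,6) g=2 f=9, (2,4) g=1 f=7, (2,6) g=1 f=9, (3,5) g=1 f=9]; closed=[(0,2), (0,3), (0,4), (0,5), (1,5), (2,5)]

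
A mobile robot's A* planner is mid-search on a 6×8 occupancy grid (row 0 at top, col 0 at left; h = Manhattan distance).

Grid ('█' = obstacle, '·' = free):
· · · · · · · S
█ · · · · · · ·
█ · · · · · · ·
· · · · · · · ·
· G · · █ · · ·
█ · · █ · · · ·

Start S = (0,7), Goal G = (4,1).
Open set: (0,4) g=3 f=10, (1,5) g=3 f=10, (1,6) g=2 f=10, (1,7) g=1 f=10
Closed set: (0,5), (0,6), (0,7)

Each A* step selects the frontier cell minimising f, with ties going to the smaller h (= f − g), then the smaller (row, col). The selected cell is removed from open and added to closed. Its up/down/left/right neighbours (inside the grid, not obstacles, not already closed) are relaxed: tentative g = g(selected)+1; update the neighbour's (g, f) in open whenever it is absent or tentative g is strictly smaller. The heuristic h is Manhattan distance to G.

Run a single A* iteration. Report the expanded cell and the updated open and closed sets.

expanded=(0,4); open=[(0,3) g=4 f=10, (1,4) g=4 f=10, (1,5) g=3 f=10, (1,6) g=2 f=10, (1,7) g=1 f=10]; closed=[(0,4), (0,5), (0,6), (0,7)]

step 1: expand (0,4) (f=10, h=7) → closed; open now [(0,3) g=4 f=10, (1,4) g=4 f=10, (1,5) g=3 f=10, (1,6) g=2 f=10, (1,7) g=1 f=10]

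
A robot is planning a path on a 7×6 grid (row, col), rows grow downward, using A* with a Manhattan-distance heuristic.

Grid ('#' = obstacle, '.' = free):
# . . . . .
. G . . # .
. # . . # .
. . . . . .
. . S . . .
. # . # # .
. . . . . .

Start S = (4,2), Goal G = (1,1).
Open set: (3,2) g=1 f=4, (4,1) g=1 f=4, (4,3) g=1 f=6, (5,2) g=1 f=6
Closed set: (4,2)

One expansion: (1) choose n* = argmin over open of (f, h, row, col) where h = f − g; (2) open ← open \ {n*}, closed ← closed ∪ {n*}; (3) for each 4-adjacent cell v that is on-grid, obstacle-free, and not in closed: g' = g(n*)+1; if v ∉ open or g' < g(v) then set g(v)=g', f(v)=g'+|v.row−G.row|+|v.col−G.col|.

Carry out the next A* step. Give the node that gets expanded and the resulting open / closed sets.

step 1: expand (3,2) (f=4, h=3) → closed; open now [(2,2) g=2 f=4, (3,1) g=2 f=4, (3,3) g=2 f=6, (4,1) g=1 f=4, (4,3) g=1 f=6, (5,2) g=1 f=6]

expanded=(3,2); open=[(2,2) g=2 f=4, (3,1) g=2 f=4, (3,3) g=2 f=6, (4,1) g=1 f=4, (4,3) g=1 f=6, (5,2) g=1 f=6]; closed=[(3,2), (4,2)]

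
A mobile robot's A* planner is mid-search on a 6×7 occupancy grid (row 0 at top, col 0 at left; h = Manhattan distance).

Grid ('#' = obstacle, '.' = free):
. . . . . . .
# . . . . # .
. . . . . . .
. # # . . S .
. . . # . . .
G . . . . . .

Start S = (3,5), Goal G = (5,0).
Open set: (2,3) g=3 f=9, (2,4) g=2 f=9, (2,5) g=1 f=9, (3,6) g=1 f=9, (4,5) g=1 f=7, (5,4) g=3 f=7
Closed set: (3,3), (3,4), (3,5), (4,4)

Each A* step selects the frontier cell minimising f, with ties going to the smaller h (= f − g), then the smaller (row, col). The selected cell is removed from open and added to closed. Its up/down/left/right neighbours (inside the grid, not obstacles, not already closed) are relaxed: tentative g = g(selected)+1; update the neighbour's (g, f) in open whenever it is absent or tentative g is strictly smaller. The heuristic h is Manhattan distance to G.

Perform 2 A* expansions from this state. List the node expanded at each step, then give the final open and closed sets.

step 1: expand (5,4) (f=7, h=4) → closed; open now [(2,3) g=3 f=9, (2,4) g=2 f=9, (2,5) g=1 f=9, (3,6) g=1 f=9, (4,5) g=1 f=7, (5,3) g=4 f=7, (5,5) g=4 f=9]
step 2: expand (5,3) (f=7, h=3) → closed; open now [(2,3) g=3 f=9, (2,4) g=2 f=9, (2,5) g=1 f=9, (3,6) g=1 f=9, (4,5) g=1 f=7, (5,2) g=5 f=7, (5,5) g=4 f=9]

order=[(5,4) → (5,3)]; open=[(2,3) g=3 f=9, (2,4) g=2 f=9, (2,5) g=1 f=9, (3,6) g=1 f=9, (4,5) g=1 f=7, (5,2) g=5 f=7, (5,5) g=4 f=9]; closed=[(3,3), (3,4), (3,5), (4,4), (5,3), (5,4)]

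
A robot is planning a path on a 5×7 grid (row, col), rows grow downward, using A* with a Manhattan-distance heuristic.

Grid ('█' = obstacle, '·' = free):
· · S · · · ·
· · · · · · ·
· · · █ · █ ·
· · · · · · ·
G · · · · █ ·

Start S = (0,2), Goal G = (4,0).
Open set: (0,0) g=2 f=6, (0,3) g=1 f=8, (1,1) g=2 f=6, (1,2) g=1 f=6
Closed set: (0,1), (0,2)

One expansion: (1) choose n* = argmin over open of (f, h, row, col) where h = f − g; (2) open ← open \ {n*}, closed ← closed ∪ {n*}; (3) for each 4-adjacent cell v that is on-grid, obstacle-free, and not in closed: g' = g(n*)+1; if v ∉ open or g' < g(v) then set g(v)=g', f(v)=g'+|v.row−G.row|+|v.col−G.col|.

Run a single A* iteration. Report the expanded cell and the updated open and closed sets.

expanded=(0,0); open=[(0,3) g=1 f=8, (1,0) g=3 f=6, (1,1) g=2 f=6, (1,2) g=1 f=6]; closed=[(0,0), (0,1), (0,2)]

step 1: expand (0,0) (f=6, h=4) → closed; open now [(0,3) g=1 f=8, (1,0) g=3 f=6, (1,1) g=2 f=6, (1,2) g=1 f=6]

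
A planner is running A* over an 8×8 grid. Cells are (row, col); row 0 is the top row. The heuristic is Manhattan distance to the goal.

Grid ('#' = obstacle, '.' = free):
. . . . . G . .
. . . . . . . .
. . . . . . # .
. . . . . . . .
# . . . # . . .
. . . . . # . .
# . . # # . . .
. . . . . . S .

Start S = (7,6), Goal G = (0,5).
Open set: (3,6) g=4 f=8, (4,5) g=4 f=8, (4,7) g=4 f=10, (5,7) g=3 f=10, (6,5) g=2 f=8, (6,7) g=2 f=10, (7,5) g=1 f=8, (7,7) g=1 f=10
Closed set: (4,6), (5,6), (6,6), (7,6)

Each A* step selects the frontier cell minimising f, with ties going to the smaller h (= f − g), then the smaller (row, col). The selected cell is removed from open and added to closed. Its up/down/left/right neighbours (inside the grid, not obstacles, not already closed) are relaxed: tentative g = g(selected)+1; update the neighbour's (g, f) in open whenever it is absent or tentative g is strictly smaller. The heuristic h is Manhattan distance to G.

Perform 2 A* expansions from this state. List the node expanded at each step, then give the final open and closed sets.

step 1: expand (3,6) (f=8, h=4) → closed; open now [(3,5) g=5 f=8, (3,7) g=5 f=10, (4,5) g=4 f=8, (4,7) g=4 f=10, (5,7) g=3 f=10, (6,5) g=2 f=8, (6,7) g=2 f=10, (7,5) g=1 f=8, (7,7) g=1 f=10]
step 2: expand (3,5) (f=8, h=3) → closed; open now [(2,5) g=6 f=8, (3,4) g=6 f=10, (3,7) g=5 f=10, (4,5) g=4 f=8, (4,7) g=4 f=10, (5,7) g=3 f=10, (6,5) g=2 f=8, (6,7) g=2 f=10, (7,5) g=1 f=8, (7,7) g=1 f=10]

order=[(3,6) → (3,5)]; open=[(2,5) g=6 f=8, (3,4) g=6 f=10, (3,7) g=5 f=10, (4,5) g=4 f=8, (4,7) g=4 f=10, (5,7) g=3 f=10, (6,5) g=2 f=8, (6,7) g=2 f=10, (7,5) g=1 f=8, (7,7) g=1 f=10]; closed=[(3,5), (3,6), (4,6), (5,6), (6,6), (7,6)]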